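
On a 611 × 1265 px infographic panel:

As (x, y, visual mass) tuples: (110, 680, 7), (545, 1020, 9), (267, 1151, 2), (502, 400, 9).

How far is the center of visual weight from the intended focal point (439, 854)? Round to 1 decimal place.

Weights sum to 7 + 9 + 2 + 9 = 27.
x: (7·110 + 9·545 + 2·267 + 9·502) / 27 = 10727 / 27 ≈ 397.30
y: (7·680 + 9·1020 + 2·1151 + 9·400) / 27 = 19842 / 27 ≈ 734.89
Offset from (439, 854): Δx ≈ -41.70, Δy ≈ -119.11; distance = √(Δx² + Δy²) ≈ 126.20.

≈ 126.2 px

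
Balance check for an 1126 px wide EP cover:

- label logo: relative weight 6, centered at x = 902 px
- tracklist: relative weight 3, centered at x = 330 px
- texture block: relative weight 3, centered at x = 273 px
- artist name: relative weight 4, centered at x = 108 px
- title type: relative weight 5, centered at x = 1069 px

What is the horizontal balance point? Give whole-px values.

Σw = 6 + 3 + 3 + 4 + 5 = 21.
x-moment: 6·902 + 3·330 + 3·273 + 4·108 + 5·1069 = 12998; centroid 12998/21 ≈ 618.95.

x ≈ 619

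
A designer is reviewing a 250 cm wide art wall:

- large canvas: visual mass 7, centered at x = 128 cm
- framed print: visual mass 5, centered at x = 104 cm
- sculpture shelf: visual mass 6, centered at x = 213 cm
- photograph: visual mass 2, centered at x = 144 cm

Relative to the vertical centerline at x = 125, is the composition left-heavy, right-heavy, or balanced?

right-heavy

Total weight = 7 + 5 + 6 + 2 = 20.
x-moment: 7·128 + 5·104 + 6·213 + 2·144 = 2982; centroid 2982/20 ≈ 149.10.
149.1 vs midline 125 → right-heavy.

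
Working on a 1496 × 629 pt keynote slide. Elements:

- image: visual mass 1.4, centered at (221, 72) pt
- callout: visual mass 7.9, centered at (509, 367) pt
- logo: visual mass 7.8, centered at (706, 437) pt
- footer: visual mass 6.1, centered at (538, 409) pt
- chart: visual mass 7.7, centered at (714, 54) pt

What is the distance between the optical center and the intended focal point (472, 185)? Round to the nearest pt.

Total weight = 1.4 + 7.9 + 7.8 + 6.1 + 7.7 = 30.9.
x: (1.4·221 + 7.9·509 + 7.8·706 + 6.1·538 + 7.7·714) / 30.9 = 18616.9 / 30.9 ≈ 602.49
y: (1.4·72 + 7.9·367 + 7.8·437 + 6.1·409 + 7.7·54) / 30.9 = 9319.4 / 30.9 ≈ 301.60
Offset from (472, 185): Δx ≈ 130.49, Δy ≈ 116.60; distance = √(Δx² + Δy²) ≈ 174.99.

≈ 175 pt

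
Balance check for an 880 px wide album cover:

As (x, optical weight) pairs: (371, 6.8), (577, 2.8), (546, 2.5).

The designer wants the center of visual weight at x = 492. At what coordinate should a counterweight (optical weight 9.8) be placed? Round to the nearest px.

After adding the counterweight, total weight = 6.8 + 2.8 + 2.5 + 9.8 = 21.9.
Along x: (5503.4 + 9.8·x) / 21.9 = 492 (existing moment 6.8·371 + 2.8·577 + 2.5·546 = 5503.4) ⇒ x = (10774.8 − 5503.4) / 9.8 ≈ 537.90.

x ≈ 538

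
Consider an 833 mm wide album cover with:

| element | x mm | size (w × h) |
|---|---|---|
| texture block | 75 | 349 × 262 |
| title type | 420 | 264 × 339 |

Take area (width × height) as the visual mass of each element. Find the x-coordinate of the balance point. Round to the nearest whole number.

Areas: texture block 349·262 = 91438, title type 264·339 = 89496. Total weight = 180934.
Σw·x = 91438·75 + 89496·420 = 44446170, so x̄ = 44446170/180934 ≈ 245.65.

x ≈ 246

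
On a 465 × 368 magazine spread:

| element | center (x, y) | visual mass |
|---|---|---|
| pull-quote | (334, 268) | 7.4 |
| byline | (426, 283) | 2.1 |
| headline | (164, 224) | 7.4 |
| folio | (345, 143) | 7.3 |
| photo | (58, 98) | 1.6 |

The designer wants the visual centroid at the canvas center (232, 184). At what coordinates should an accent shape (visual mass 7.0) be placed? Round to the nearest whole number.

After adding the accent shape, total weight = 7.4 + 2.1 + 7.4 + 7.3 + 1.6 + 7.0 = 32.8.
x: need Σw·x = 32.8·232 = 7609.6. Existing = 7.4·334 + 2.1·426 + 7.4·164 + 7.3·345 + 1.6·58 = 7191.1. Remainder 418.5 / 7.0 ≈ 59.79.
y: need Σw·y = 32.8·184 = 6035.2. Existing = 7.4·268 + 2.1·283 + 7.4·224 + 7.3·143 + 1.6·98 = 5435.8. Remainder 599.4 / 7.0 ≈ 85.63.

(60, 86)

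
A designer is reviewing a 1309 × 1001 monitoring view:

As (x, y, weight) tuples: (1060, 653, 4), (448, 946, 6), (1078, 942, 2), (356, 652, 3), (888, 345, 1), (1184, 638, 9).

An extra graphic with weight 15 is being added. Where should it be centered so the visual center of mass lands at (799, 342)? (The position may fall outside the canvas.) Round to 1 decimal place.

New total weight: (4 + 6 + 2 + 3 + 1 + 9) + 15 = 40.
x: target moment 40×799 = 31960; current 4·1060 + 6·448 + 2·1078 + 3·356 + 1·888 + 9·1184 = 21696; the extra graphic supplies 10264, so x = 10264/15 ≈ 684.27.
y: target moment 40×342 = 13680; current 4·653 + 6·946 + 2·942 + 3·652 + 1·345 + 9·638 = 18215; the extra graphic supplies -4535, so y = -4535/15 ≈ -302.33.

(684.3, -302.3)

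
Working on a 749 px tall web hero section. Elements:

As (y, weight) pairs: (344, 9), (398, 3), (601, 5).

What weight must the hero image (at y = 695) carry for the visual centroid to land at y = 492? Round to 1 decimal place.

w ≈ 5.3

Known weights sum to 9 + 3 + 5 = 17; their moment is 9·344 + 3·398 + 5·601 = 7295.
Set Σw·y/Σw = 492: (7295 + 695w) = 492·(17 + w).
So w = (492·17 − 7295)/(695 − 492) = 1069/203 ≈ 5.27.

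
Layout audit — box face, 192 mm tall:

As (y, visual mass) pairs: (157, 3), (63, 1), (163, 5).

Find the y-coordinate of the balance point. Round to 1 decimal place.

Weights sum to 3 + 1 + 5 = 9.
y: (3·157 + 1·63 + 5·163) / 9 = 1349 / 9 ≈ 149.89

y ≈ 149.9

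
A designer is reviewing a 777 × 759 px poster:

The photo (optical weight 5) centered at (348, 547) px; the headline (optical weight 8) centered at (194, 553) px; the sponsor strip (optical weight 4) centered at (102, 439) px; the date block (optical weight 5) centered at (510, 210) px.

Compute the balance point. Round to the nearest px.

(284, 453)

Total weight = 5 + 8 + 4 + 5 = 22.
x-moment: 5·348 + 8·194 + 4·102 + 5·510 = 6250; centroid 6250/22 ≈ 284.09.
y-moment: 5·547 + 8·553 + 4·439 + 5·210 = 9965; centroid 9965/22 ≈ 452.95.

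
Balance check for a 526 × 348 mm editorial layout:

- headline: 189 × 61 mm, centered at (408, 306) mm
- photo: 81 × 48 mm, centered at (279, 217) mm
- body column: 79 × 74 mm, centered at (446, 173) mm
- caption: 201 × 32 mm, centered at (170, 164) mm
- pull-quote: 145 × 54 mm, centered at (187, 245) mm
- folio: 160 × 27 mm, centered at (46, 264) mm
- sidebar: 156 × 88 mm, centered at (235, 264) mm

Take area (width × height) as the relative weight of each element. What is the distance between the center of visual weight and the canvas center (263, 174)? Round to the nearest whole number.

Areas → weights: headline 189·61 = 11529, photo 81·48 = 3888, body column 79·74 = 5846, caption 201·32 = 6432, pull-quote 145·54 = 7830, folio 160·27 = 4320, sidebar 156·88 = 13728; Σw = 53573.
Σw·x = 14378350; x̄ = 14378350/53573 ≈ 268.39.
Σw·y = 13120798; ȳ = 13120798/53573 ≈ 244.91.
Relative to (263, 174): Δ = (5.39, 70.91); |Δ| = √(5.39² + 70.91²) ≈ 71.12.

≈ 71 mm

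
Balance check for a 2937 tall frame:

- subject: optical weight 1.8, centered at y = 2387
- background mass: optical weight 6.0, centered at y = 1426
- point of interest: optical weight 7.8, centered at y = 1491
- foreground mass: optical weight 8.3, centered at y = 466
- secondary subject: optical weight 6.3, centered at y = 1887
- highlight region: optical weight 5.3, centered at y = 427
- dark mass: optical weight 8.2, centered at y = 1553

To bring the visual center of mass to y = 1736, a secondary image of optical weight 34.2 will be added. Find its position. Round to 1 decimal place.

y ≈ 2339.1

New total weight: (1.8 + 6.0 + 7.8 + 8.3 + 6.3 + 5.3 + 8.2) + 34.2 = 77.9.
y: need Σw·y = 77.9·1736 = 135234.4. Existing = 1.8·2387 + 6.0·1426 + 7.8·1491 + 8.3·466 + 6.3·1887 + 5.3·427 + 8.2·1553 = 55236.0. Remainder 79998.4 / 34.2 ≈ 2339.13.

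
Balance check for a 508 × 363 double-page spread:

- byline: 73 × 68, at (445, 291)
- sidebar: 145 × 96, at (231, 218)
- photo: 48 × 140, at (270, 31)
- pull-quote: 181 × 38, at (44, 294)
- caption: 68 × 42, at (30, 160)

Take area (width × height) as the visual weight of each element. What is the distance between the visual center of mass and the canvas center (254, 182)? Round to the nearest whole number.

Taking area as weight: byline 73·68 = 4964, sidebar 145·96 = 13920, photo 48·140 = 6720, pull-quote 181·38 = 6878, caption 68·42 = 2856. Sum 35338.
Σw·x = 4964·445 + 13920·231 + 6720·270 + 6878·44 + 2856·30 = 7627212, so x̄ = 7627212/35338 ≈ 215.84.
Σw·y = 4964·291 + 13920·218 + 6720·31 + 6878·294 + 2856·160 = 7166496, so ȳ = 7166496/35338 ≈ 202.80.
From (254, 182): dx = -38.16, dy = 20.80, so the distance is √(dx²+dy²) ≈ 43.46.

≈ 43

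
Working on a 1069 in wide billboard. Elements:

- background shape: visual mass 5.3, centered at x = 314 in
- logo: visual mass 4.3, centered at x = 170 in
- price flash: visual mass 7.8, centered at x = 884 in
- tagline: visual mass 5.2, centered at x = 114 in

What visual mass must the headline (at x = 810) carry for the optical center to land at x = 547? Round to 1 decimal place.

w ≈ 9.4

Known weights sum to 5.3 + 4.3 + 7.8 + 5.2 = 22.6; their moment is 5.3·314 + 4.3·170 + 7.8·884 + 5.2·114 = 9883.2.
Balance at x = 547 requires (9883.2 + w·810) / (22.6 + w) = 547.
So w = (547·22.6 − 9883.2)/(810 − 547) = 2479.0/263 ≈ 9.43.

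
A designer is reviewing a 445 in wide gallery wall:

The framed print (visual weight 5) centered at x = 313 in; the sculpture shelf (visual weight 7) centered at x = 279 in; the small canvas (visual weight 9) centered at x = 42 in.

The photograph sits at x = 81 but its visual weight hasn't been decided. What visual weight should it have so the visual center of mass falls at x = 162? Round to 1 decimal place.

Existing Σw = 21 (5 + 7 + 9); existing moment 5·313 + 7·279 + 9·42 = 3896.
Balance at x = 162 requires (3896 + w·81) / (21 + w) = 162.
So w = (162·21 − 3896)/(81 − 162) = -494/-81 ≈ 6.10.

w ≈ 6.1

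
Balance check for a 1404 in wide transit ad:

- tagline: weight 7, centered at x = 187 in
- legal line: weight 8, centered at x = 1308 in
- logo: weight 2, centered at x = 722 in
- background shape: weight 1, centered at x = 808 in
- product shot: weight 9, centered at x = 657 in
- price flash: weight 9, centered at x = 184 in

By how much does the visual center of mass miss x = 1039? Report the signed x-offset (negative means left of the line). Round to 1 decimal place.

Total weight = 7 + 8 + 2 + 1 + 9 + 9 = 36.
x: moment 21594 / weight 36 ≈ 599.83
Difference: 599.83 − 1039 ≈ -439.17.

≈ -439.2 in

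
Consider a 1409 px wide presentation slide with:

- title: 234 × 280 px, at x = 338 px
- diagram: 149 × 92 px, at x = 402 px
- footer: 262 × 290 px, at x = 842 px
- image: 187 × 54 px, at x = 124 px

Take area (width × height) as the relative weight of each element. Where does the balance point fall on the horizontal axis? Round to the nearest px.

x ≈ 562

Areas → weights: title 234·280 = 65520, diagram 149·92 = 13708, footer 262·290 = 75980, image 187·54 = 10098; Σw = 165306.
Σw·x = 65520·338 + 13708·402 + 75980·842 + 10098·124 = 92883688, so x̄ = 92883688/165306 ≈ 561.89.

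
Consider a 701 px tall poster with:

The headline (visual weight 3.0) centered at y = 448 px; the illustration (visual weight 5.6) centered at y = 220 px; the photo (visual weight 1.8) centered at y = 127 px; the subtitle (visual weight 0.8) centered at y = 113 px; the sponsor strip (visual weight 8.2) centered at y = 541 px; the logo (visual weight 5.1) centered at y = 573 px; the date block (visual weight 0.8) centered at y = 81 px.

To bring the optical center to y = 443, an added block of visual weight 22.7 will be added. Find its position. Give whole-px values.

New total weight: (3.0 + 5.6 + 1.8 + 0.8 + 8.2 + 5.1 + 0.8) + 22.7 = 48.0.
y: target moment 48.0×443 = 21264.0; current 3.0·448 + 5.6·220 + 1.8·127 + 0.8·113 + 8.2·541 + 5.1·573 + 0.8·81 = 10318.3; the added block supplies 10945.7, so y = 10945.7/22.7 ≈ 482.19.

y ≈ 482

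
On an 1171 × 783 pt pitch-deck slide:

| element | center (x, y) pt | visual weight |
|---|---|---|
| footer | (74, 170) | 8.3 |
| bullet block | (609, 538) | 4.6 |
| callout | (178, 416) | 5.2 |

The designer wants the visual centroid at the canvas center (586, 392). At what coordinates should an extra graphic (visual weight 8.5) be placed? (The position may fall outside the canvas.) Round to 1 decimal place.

New total weight: (8.3 + 4.6 + 5.2) + 8.5 = 26.6.
Along x: (4341.2 + 8.5·x) / 26.6 = 586 (existing moment 8.3·74 + 4.6·609 + 5.2·178 = 4341.2) ⇒ x = (15587.6 − 4341.2) / 8.5 ≈ 1323.11.
Along y: (6049.0 + 8.5·y) / 26.6 = 392 (existing moment 8.3·170 + 4.6·538 + 5.2·416 = 6049.0) ⇒ y = (10427.2 − 6049.0) / 8.5 ≈ 515.08.

(1323.1, 515.1)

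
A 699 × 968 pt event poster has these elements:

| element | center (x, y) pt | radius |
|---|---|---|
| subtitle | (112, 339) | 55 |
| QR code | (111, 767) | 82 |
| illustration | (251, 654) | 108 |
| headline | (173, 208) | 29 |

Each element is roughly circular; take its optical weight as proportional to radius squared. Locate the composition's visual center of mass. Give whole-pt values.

(187, 628)

r² weights: subtitle 55² = 3025, QR code 82² = 6724, illustration 108² = 11664, headline 29² = 841. Total = 22254.
x: (3025·112 + 6724·111 + 11664·251 + 841·173) / 22254 = 4158321 / 22254 ≈ 186.86
y: (3025·339 + 6724·767 + 11664·654 + 841·208) / 22254 = 13985967 / 22254 ≈ 628.47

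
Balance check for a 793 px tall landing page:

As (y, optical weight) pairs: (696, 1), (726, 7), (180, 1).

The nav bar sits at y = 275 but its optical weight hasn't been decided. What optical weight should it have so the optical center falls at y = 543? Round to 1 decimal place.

w ≈ 4.0

Existing Σw = 9 (1 + 7 + 1); existing moment 1·696 + 7·726 + 1·180 = 5958.
Set Σw·y/Σw = 543: (5958 + 275w) = 543·(9 + w).
Solving: w = (543·9 − 5958) / (275 − 543) = -1071 / -268 ≈ 4.00.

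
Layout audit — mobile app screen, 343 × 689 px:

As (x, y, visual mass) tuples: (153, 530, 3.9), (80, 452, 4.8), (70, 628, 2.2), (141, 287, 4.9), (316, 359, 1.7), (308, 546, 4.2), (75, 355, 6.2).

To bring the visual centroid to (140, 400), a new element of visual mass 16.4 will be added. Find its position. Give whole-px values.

(127, 341)

After adding the new element, total weight = 3.9 + 4.8 + 2.2 + 4.9 + 1.7 + 4.2 + 6.2 + 16.4 = 44.3.
x: target moment 44.3×140 = 6202.0; current 3.9·153 + 4.8·80 + 2.2·70 + 4.9·141 + 1.7·316 + 4.2·308 + 6.2·75 = 4121.4; the new element supplies 2080.6, so x = 2080.6/16.4 ≈ 126.87.
y: target moment 44.3×400 = 17720.0; current 3.9·530 + 4.8·452 + 2.2·628 + 4.9·287 + 1.7·359 + 4.2·546 + 6.2·355 = 12129.0; the new element supplies 5591.0, so y = 5591.0/16.4 ≈ 340.91.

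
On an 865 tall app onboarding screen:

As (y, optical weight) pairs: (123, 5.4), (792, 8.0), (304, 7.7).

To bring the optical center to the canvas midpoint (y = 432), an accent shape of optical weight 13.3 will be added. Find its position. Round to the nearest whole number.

y ≈ 415

After adding the accent shape, total weight = 5.4 + 8.0 + 7.7 + 13.3 = 34.4.
y: need Σw·y = 34.4·432 = 14860.8. Existing = 5.4·123 + 8.0·792 + 7.7·304 = 9341.0. Remainder 5519.8 / 13.3 ≈ 415.02.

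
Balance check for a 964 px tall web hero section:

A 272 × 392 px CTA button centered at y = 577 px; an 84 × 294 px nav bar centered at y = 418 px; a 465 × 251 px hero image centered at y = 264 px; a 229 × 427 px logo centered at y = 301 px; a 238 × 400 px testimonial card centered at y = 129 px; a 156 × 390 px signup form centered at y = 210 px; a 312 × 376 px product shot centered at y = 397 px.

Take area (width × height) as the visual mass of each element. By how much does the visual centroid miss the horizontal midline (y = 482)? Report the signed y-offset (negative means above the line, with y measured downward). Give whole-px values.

≈ -153 px

Areas → weights: CTA button 272·392 = 106624, nav bar 84·294 = 24696, hero image 465·251 = 116715, logo 229·427 = 97783, testimonial card 238·400 = 95200, signup form 156·390 = 60840, product shot 312·376 = 117312; Σw = 619170.
Σw·y = 203720483; ȳ = 203720483/619170 ≈ 329.02.
Offset from y = 482: 329.02 − 482 ≈ -152.98.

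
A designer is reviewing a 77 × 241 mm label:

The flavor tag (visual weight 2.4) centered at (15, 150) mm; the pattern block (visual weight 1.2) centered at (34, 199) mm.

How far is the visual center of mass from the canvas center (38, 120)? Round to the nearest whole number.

Weights sum to 2.4 + 1.2 = 3.6.
x: (2.4·15 + 1.2·34) / 3.6 = 76.8 / 3.6 ≈ 21.33
y: (2.4·150 + 1.2·199) / 3.6 = 598.8 / 3.6 ≈ 166.33
From (38, 120): dx = -16.67, dy = 46.33, so the distance is √(dx²+dy²) ≈ 49.24.

≈ 49 mm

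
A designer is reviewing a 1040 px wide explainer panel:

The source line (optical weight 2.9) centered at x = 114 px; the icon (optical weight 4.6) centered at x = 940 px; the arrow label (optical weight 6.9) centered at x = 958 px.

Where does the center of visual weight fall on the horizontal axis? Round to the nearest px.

x ≈ 782

Σw = 2.9 + 4.6 + 6.9 = 14.4.
x-moment: 2.9·114 + 4.6·940 + 6.9·958 = 11264.8; centroid 11264.8/14.4 ≈ 782.28.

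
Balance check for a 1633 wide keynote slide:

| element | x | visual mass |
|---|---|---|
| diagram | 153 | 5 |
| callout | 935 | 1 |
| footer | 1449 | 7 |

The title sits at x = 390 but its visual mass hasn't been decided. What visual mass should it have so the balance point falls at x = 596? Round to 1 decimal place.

w ≈ 19.9

Fixed elements: Σw = 5 + 1 + 7 = 13, Σw·x = 5·153 + 1·935 + 7·1449 = 11843.
For the centroid to hit 596: (11843 + w·390) / (13 + w) = 596.
So w = (596·13 − 11843)/(390 − 596) = -4095/-206 ≈ 19.88.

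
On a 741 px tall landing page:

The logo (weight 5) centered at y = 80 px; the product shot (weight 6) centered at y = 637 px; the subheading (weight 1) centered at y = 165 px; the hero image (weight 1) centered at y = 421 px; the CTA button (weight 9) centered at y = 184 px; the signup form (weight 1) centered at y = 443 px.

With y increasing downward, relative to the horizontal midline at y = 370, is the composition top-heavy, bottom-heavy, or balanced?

top-heavy

Total weight = 5 + 6 + 1 + 1 + 9 + 1 = 23.
y: (5·80 + 6·637 + 1·165 + 1·421 + 9·184 + 1·443) / 23 = 6907 / 23 ≈ 300.30
300.3 lies above (smaller y than) the midline 370, so the layout is top-heavy.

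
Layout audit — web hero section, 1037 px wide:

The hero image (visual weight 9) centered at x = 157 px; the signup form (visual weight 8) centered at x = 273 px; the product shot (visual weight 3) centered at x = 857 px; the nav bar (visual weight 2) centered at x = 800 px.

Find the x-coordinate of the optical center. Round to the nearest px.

x ≈ 353

Total weight = 9 + 8 + 3 + 2 = 22.
x-moment: 9·157 + 8·273 + 3·857 + 2·800 = 7768; centroid 7768/22 ≈ 353.09.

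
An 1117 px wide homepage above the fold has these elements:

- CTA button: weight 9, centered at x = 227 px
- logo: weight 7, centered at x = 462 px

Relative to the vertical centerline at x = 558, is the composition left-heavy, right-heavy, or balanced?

Total weight = 9 + 7 = 16.
x-moment: 9·227 + 7·462 = 5277; centroid 5277/16 ≈ 329.81.
329.8 vs midline 558 → left-heavy.

left-heavy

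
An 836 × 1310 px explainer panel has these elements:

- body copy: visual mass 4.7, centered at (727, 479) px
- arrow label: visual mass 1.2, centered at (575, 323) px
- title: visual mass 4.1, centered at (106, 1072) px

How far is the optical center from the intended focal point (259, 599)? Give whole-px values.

Σw = 4.7 + 1.2 + 4.1 = 10.0.
x: (4.7·727 + 1.2·575 + 4.1·106) / 10.0 = 4541.5 / 10.0 ≈ 454.15
y: (4.7·479 + 1.2·323 + 4.1·1072) / 10.0 = 7034.1 / 10.0 ≈ 703.41
Relative to (259, 599): Δ = (195.15, 104.41); |Δ| = √(195.15² + 104.41²) ≈ 221.33.

≈ 221 px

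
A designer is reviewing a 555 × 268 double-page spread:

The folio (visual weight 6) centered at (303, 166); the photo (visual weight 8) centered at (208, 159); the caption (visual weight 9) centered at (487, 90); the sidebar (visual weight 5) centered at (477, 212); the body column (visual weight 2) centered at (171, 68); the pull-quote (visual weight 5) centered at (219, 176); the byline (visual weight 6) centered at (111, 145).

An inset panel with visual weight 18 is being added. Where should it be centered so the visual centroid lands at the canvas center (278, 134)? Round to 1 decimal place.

After adding the inset panel, total weight = 6 + 8 + 9 + 5 + 2 + 5 + 6 + 18 = 59.
Along x: (12353 + 18·x) / 59 = 278 (existing moment 6·303 + 8·208 + 9·487 + 5·477 + 2·171 + 5·219 + 6·111 = 12353) ⇒ x = (16402 − 12353) / 18 ≈ 224.94.
Along y: (6024 + 18·y) / 59 = 134 (existing moment 6·166 + 8·159 + 9·90 + 5·212 + 2·68 + 5·176 + 6·145 = 6024) ⇒ y = (7906 − 6024) / 18 ≈ 104.56.

(224.9, 104.6)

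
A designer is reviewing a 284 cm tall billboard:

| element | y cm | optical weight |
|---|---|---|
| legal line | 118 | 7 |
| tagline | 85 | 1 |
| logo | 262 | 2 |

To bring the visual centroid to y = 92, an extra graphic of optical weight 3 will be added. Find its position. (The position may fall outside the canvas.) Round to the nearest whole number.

With the extra graphic, Σw becomes 7 + 1 + 2 + 3 = 13.
y: target moment 13×92 = 1196; current 7·118 + 1·85 + 2·262 = 1435; the extra graphic supplies -239, so y = -239/3 ≈ -79.67.

y ≈ -80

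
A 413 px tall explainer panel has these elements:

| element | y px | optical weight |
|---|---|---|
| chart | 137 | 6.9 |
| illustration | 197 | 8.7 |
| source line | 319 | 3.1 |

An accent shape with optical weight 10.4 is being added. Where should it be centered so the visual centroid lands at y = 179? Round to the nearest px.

y ≈ 150

After adding the accent shape, total weight = 6.9 + 8.7 + 3.1 + 10.4 = 29.1.
y: target moment 29.1×179 = 5208.9; current 6.9·137 + 8.7·197 + 3.1·319 = 3648.1; the accent shape supplies 1560.8, so y = 1560.8/10.4 ≈ 150.08.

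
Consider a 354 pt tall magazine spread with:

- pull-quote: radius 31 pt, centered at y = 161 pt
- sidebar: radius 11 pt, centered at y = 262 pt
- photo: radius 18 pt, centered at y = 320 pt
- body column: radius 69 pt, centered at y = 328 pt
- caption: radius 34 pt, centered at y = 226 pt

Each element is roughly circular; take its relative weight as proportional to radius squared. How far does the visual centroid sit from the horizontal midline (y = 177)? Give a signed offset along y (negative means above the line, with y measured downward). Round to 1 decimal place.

r² weights: pull-quote 31² = 961, sidebar 11² = 121, photo 18² = 324, body column 69² = 4761, caption 34² = 1156. Total = 7323.
y-moment: 961·161 + 121·262 + 324·320 + 4761·328 + 1156·226 = 2112967; centroid 2112967/7323 ≈ 288.54.
Offset from y = 177: 288.54 − 177 ≈ 111.54.

≈ 111.5 pt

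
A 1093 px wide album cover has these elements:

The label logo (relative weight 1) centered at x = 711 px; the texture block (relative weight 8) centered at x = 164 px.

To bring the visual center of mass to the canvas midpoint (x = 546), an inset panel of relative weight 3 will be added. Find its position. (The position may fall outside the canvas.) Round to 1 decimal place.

x ≈ 1509.7

After adding the inset panel, total weight = 1 + 8 + 3 = 12.
x: need Σw·x = 12·546 = 6552. Existing = 1·711 + 8·164 = 2023. Remainder 4529 / 3 ≈ 1509.67.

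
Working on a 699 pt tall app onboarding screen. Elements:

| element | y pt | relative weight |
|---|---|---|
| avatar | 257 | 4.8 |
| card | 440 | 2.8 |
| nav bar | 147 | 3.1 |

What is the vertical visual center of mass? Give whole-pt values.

y ≈ 273

Total weight = 4.8 + 2.8 + 3.1 = 10.7.
y: (4.8·257 + 2.8·440 + 3.1·147) / 10.7 = 2921.3 / 10.7 ≈ 273.02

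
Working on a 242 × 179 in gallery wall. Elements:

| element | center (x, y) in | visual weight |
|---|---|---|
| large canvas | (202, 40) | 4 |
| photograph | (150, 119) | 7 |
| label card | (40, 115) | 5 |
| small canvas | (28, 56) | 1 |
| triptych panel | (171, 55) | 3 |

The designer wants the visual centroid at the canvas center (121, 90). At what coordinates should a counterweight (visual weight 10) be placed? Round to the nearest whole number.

(103, 91)

With the counterweight, Σw becomes 4 + 7 + 5 + 1 + 3 + 10 = 30.
x: target moment 30×121 = 3630; current 4·202 + 7·150 + 5·40 + 1·28 + 3·171 = 2599; the counterweight supplies 1031, so x = 1031/10 ≈ 103.10.
y: target moment 30×90 = 2700; current 4·40 + 7·119 + 5·115 + 1·56 + 3·55 = 1789; the counterweight supplies 911, so y = 911/10 ≈ 91.10.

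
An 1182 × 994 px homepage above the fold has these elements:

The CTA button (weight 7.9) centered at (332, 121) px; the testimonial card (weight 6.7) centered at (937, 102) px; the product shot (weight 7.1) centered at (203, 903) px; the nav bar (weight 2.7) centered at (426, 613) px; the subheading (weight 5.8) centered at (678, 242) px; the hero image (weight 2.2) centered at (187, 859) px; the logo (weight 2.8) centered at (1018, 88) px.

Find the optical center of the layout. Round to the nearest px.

Σw = 7.9 + 6.7 + 7.1 + 2.7 + 5.8 + 2.2 + 2.8 = 35.2.
x: (7.9·332 + 6.7·937 + 7.1·203 + 2.7·426 + 5.8·678 + 2.2·187 + 2.8·1018) / 35.2 = 18686.4 / 35.2 ≈ 530.86
y: (7.9·121 + 6.7·102 + 7.1·903 + 2.7·613 + 5.8·242 + 2.2·859 + 2.8·88) / 35.2 = 13245.5 / 35.2 ≈ 376.29

(531, 376)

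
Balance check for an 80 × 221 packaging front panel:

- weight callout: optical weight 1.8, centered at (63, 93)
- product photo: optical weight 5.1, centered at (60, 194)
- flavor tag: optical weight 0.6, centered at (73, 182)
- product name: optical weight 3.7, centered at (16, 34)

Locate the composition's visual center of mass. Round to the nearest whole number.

(47, 124)

Σw = 1.8 + 5.1 + 0.6 + 3.7 = 11.2.
Σw·x = 1.8·63 + 5.1·60 + 0.6·73 + 3.7·16 = 522.4, so x̄ = 522.4/11.2 ≈ 46.64.
Σw·y = 1.8·93 + 5.1·194 + 0.6·182 + 3.7·34 = 1391.8, so ȳ = 1391.8/11.2 ≈ 124.27.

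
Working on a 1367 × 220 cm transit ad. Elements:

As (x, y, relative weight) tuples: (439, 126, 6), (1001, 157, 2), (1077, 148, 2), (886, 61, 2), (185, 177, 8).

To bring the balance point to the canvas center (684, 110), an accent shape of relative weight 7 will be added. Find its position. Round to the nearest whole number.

(1204, 9)

With the accent shape, Σw becomes 6 + 2 + 2 + 2 + 8 + 7 = 27.
x: need Σw·x = 27·684 = 18468. Existing = 6·439 + 2·1001 + 2·1077 + 2·886 + 8·185 = 10042. Remainder 8426 / 7 ≈ 1203.71.
y: need Σw·y = 27·110 = 2970. Existing = 6·126 + 2·157 + 2·148 + 2·61 + 8·177 = 2904. Remainder 66 / 7 ≈ 9.43.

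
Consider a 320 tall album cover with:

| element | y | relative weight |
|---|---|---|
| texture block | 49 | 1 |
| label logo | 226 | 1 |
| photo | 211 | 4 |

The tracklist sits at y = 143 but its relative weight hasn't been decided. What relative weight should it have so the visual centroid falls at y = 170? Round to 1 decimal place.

w ≈ 3.7

Fixed elements: Σw = 1 + 1 + 4 = 6, Σw·y = 1·49 + 1·226 + 4·211 = 1119.
Set Σw·y/Σw = 170: (1119 + 143w) = 170·(6 + w).
Rearranging, w·(143 − 170) = 170·6 − 1119 = -99, so w ≈ -99/-27 = 3.67.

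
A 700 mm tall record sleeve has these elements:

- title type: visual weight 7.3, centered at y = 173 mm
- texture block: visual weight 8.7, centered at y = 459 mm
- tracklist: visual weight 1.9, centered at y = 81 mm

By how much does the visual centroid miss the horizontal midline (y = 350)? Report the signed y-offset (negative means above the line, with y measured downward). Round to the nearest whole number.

Total weight = 7.3 + 8.7 + 1.9 = 17.9.
Σw·y = 7.3·173 + 8.7·459 + 1.9·81 = 5410.1, so ȳ = 5410.1/17.9 ≈ 302.24.
Offset from y = 350: 302.24 − 350 ≈ -47.76.

≈ -48 mm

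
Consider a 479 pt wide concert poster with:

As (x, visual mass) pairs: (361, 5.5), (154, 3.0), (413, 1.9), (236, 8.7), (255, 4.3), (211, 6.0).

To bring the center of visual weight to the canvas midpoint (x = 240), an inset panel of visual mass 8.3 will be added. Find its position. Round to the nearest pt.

x ≈ 169

New total weight: (5.5 + 3.0 + 1.9 + 8.7 + 4.3 + 6.0) + 8.3 = 37.7.
x: target moment 37.7×240 = 9048.0; current 5.5·361 + 3.0·154 + 1.9·413 + 8.7·236 + 4.3·255 + 6.0·211 = 7647.9; the inset panel supplies 1400.1, so x = 1400.1/8.3 ≈ 168.69.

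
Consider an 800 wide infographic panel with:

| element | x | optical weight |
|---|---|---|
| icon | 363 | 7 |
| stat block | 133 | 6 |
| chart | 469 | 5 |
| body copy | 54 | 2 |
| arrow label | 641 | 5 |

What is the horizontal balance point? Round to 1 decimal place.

x ≈ 359.9

Σw = 7 + 6 + 5 + 2 + 5 = 25.
x-moment: 7·363 + 6·133 + 5·469 + 2·54 + 5·641 = 8997; centroid 8997/25 ≈ 359.88.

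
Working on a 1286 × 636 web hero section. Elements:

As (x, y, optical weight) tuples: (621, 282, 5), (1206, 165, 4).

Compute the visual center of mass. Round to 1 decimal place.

Weights sum to 5 + 4 = 9.
Σw·x = 5·621 + 4·1206 = 7929, so x̄ = 7929/9 ≈ 881.00.
Σw·y = 5·282 + 4·165 = 2070, so ȳ = 2070/9 ≈ 230.00.

(881.0, 230.0)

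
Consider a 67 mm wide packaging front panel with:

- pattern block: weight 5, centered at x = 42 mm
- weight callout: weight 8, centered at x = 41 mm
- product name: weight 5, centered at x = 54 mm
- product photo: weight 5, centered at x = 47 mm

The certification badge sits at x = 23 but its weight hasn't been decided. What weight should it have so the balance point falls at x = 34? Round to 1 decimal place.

w ≈ 23.7

Known weights sum to 5 + 8 + 5 + 5 = 23; their moment is 5·42 + 8·41 + 5·54 + 5·47 = 1043.
Balance at x = 34 requires (1043 + w·23) / (23 + w) = 34.
Rearranging, w·(23 − 34) = 34·23 − 1043 = -261, so w ≈ -261/-11 = 23.73.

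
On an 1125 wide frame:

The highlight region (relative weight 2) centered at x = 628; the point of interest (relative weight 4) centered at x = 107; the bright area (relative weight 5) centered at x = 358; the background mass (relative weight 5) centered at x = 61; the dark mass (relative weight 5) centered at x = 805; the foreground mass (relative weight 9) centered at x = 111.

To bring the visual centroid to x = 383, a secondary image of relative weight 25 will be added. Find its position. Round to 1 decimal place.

x ≈ 490.5

With the secondary image, Σw becomes 2 + 4 + 5 + 5 + 5 + 9 + 25 = 55.
x: target moment 55×383 = 21065; current 2·628 + 4·107 + 5·358 + 5·61 + 5·805 + 9·111 = 8803; the secondary image supplies 12262, so x = 12262/25 ≈ 490.48.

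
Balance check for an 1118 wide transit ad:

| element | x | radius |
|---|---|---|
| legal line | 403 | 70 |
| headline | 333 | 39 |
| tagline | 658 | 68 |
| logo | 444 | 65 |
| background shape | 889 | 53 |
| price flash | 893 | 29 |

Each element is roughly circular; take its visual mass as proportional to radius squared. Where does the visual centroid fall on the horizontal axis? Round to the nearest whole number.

r² weights: legal line 70² = 4900, headline 39² = 1521, tagline 68² = 4624, logo 65² = 4225, background shape 53² = 2809, price flash 29² = 841. Total = 18920.
x: moment 10647899 / weight 18920 ≈ 562.79

x ≈ 563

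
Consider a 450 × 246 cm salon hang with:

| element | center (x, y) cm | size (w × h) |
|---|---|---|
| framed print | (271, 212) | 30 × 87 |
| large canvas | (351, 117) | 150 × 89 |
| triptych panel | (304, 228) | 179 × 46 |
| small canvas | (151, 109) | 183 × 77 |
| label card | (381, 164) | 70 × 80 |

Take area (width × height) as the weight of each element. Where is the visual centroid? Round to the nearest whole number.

(277, 147)

Areas: framed print 30·87 = 2610, large canvas 150·89 = 13350, triptych panel 179·46 = 8234, small canvas 183·77 = 14091, label card 70·80 = 5600. Total weight = 43885.
Σw·x = 2610·271 + 13350·351 + 8234·304 + 14091·151 + 5600·381 = 12157637, so x̄ = 12157637/43885 ≈ 277.03.
Σw·y = 2610·212 + 13350·117 + 8234·228 + 14091·109 + 5600·164 = 6446941, so ȳ = 6446941/43885 ≈ 146.91.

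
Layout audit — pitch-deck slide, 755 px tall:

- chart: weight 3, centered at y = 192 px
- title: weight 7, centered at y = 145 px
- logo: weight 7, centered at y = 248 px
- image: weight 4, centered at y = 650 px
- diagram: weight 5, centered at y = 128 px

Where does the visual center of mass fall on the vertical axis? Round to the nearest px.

y ≈ 253

Weights sum to 3 + 7 + 7 + 4 + 5 = 26.
y-moment: 3·192 + 7·145 + 7·248 + 4·650 + 5·128 = 6567; centroid 6567/26 ≈ 252.58.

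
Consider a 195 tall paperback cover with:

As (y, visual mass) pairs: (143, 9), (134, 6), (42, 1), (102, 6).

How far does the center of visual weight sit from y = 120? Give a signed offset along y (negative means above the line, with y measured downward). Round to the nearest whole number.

≈ 5

Weights sum to 9 + 6 + 1 + 6 = 22.
y: (9·143 + 6·134 + 1·42 + 6·102) / 22 = 2745 / 22 ≈ 124.77
Offset from y = 120: 124.77 − 120 ≈ 4.77.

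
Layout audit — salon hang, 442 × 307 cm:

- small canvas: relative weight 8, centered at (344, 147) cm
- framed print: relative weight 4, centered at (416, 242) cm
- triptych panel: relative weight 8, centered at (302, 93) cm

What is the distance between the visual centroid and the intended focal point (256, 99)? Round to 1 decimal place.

Total weight = 8 + 4 + 8 = 20.
x: (8·344 + 4·416 + 8·302) / 20 = 6832 / 20 ≈ 341.60
y: (8·147 + 4·242 + 8·93) / 20 = 2888 / 20 ≈ 144.40
From (256, 99): dx = 85.60, dy = 45.40, so the distance is √(dx²+dy²) ≈ 96.89.

≈ 96.9 cm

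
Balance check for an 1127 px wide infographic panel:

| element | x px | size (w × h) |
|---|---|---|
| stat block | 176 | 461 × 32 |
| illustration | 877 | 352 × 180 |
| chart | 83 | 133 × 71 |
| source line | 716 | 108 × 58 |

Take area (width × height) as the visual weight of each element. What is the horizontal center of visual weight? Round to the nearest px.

Areas: stat block 461·32 = 14752, illustration 352·180 = 63360, chart 133·71 = 9443, source line 108·58 = 6264. Total weight = 93819.
x: (14752·176 + 63360·877 + 9443·83 + 6264·716) / 93819 = 63431865 / 93819 ≈ 676.11

x ≈ 676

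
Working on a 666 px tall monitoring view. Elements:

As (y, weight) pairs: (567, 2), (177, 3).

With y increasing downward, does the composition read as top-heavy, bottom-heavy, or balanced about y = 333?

balanced

Σw = 2 + 3 = 5.
Σw·y = 2·567 + 3·177 = 1665, so ȳ = 1665/5 ≈ 333.00.
That equals the midline 333 — balanced.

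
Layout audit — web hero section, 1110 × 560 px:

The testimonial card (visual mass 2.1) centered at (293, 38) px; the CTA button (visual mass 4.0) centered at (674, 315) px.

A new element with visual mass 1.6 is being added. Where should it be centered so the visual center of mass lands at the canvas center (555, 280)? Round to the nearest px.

(601, 510)

After adding the new element, total weight = 2.1 + 4.0 + 1.6 = 7.7.
x: target moment 7.7×555 = 4273.5; current 2.1·293 + 4.0·674 = 3311.3; the new element supplies 962.2, so x = 962.2/1.6 ≈ 601.37.
y: target moment 7.7×280 = 2156.0; current 2.1·38 + 4.0·315 = 1339.8; the new element supplies 816.2, so y = 816.2/1.6 ≈ 510.12.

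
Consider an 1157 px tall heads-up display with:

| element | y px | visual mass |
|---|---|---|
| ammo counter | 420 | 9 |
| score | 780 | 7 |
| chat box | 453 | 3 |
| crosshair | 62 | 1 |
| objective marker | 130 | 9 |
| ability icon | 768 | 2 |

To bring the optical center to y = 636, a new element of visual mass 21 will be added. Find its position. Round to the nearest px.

After adding the new element, total weight = 9 + 7 + 3 + 1 + 9 + 2 + 21 = 52.
y: target moment 52×636 = 33072; current 9·420 + 7·780 + 3·453 + 1·62 + 9·130 + 2·768 = 13367; the new element supplies 19705, so y = 19705/21 ≈ 938.33.

y ≈ 938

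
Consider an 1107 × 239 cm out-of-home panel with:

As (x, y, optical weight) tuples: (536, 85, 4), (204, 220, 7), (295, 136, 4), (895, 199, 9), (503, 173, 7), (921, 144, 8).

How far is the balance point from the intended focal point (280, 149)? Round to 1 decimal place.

≈ 328.2 cm

Total weight = 4 + 7 + 4 + 9 + 7 + 8 = 39.
Σw·x = 23696; x̄ = 23696/39 ≈ 607.59.
y: moment 6578 / weight 39 ≈ 168.67
Relative to (280, 149): Δ = (327.59, 19.67); |Δ| = √(327.59² + 19.67²) ≈ 328.18.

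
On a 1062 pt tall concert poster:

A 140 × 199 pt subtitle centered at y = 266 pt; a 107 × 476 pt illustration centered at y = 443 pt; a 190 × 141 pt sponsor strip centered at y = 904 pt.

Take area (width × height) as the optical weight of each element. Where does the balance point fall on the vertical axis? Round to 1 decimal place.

y ≈ 513.3

Taking area as weight: subtitle 140·199 = 27860, illustration 107·476 = 50932, sponsor strip 190·141 = 26790. Sum 105582.
y-moment: 27860·266 + 50932·443 + 26790·904 = 54191796; centroid 54191796/105582 ≈ 513.27.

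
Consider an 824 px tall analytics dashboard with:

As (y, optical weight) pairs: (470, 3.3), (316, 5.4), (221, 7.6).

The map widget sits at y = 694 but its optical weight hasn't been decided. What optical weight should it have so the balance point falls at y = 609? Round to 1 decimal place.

w ≈ 58.7

Fixed elements: Σw = 3.3 + 5.4 + 7.6 = 16.3, Σw·y = 3.3·470 + 5.4·316 + 7.6·221 = 4937.0.
Set Σw·y/Σw = 609: (4937.0 + 694w) = 609·(16.3 + w).
So w = (609·16.3 − 4937.0)/(694 − 609) = 4989.7/85 ≈ 58.70.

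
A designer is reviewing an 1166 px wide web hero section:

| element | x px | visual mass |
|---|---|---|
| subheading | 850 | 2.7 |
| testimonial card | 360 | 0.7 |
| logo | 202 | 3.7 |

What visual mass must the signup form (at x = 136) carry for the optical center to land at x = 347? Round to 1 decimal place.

w ≈ 3.9

Existing Σw = 7.1 (2.7 + 0.7 + 3.7); existing moment 2.7·850 + 0.7·360 + 3.7·202 = 3294.4.
Set Σw·x/Σw = 347: (3294.4 + 136w) = 347·(7.1 + w).
So w = (347·7.1 − 3294.4)/(136 − 347) = -830.7/-211 ≈ 3.94.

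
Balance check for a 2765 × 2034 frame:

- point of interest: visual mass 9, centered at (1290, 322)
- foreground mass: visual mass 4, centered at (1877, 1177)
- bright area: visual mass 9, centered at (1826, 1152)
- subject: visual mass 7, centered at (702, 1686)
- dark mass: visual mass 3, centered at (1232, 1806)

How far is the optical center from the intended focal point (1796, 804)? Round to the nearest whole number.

≈ 510

Σw = 9 + 4 + 9 + 7 + 3 = 32.
Σw·x = 9·1290 + 4·1877 + 9·1826 + 7·702 + 3·1232 = 44162, so x̄ = 44162/32 ≈ 1380.06.
Σw·y = 9·322 + 4·1177 + 9·1152 + 7·1686 + 3·1806 = 35194, so ȳ = 35194/32 ≈ 1099.81.
Relative to (1796, 804): Δ = (-415.94, 295.81); |Δ| = √(-415.94² + 295.81²) ≈ 510.40.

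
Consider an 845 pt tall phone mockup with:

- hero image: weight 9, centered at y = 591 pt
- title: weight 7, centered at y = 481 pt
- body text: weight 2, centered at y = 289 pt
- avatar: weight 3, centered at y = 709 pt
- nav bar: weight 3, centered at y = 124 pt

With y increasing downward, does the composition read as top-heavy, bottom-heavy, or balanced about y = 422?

Σw = 9 + 7 + 2 + 3 + 3 = 24.
Σw·y = 9·591 + 7·481 + 2·289 + 3·709 + 3·124 = 11763, so ȳ = 11763/24 ≈ 490.12.
490.1 vs midline 422 → bottom-heavy.

bottom-heavy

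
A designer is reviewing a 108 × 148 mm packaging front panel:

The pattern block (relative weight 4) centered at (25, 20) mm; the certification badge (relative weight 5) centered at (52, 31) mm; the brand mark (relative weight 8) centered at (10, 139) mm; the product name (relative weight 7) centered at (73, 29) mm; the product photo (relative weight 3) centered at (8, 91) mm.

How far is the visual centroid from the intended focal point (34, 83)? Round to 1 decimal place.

Weights sum to 4 + 5 + 8 + 7 + 3 = 27.
x: (4·25 + 5·52 + 8·10 + 7·73 + 3·8) / 27 = 975 / 27 ≈ 36.11
y: (4·20 + 5·31 + 8·139 + 7·29 + 3·91) / 27 = 1823 / 27 ≈ 67.52
From (34, 83): dx = 2.11, dy = -15.48, so the distance is √(dx²+dy²) ≈ 15.62.

≈ 15.6 mm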